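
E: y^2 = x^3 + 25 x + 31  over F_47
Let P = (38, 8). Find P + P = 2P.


Doubling: s = (3 x1^2 + a) / (2 y1)
s = (3*38^2 + 25) / (2*8) mod 47 = 5
x3 = s^2 - 2 x1 mod 47 = 5^2 - 2*38 = 43
y3 = s (x1 - x3) - y1 mod 47 = 5 * (38 - 43) - 8 = 14

2P = (43, 14)


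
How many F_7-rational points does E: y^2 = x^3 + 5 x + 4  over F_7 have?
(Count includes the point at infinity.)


For each x in F_7, count y with y^2 = x^3 + 5 x + 4 mod 7:
  x = 0: RHS = 4, y in [2, 5]  -> 2 point(s)
  x = 2: RHS = 1, y in [1, 6]  -> 2 point(s)
  x = 3: RHS = 4, y in [2, 5]  -> 2 point(s)
  x = 4: RHS = 4, y in [2, 5]  -> 2 point(s)
  x = 5: RHS = 0, y in [0]  -> 1 point(s)
Affine points: 9. Add the point at infinity: total = 10.

#E(F_7) = 10


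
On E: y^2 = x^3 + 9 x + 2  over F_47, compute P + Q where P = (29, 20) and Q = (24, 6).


P != Q, so use the chord formula.
s = (y2 - y1) / (x2 - x1) = (33) / (42) mod 47 = 31
x3 = s^2 - x1 - x2 mod 47 = 31^2 - 29 - 24 = 15
y3 = s (x1 - x3) - y1 mod 47 = 31 * (29 - 15) - 20 = 38

P + Q = (15, 38)


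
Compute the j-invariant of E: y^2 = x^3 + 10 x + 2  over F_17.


Delta = -16(4 a^3 + 27 b^2) mod 17 = 11
-1728 * (4 a)^3 = -1728 * (4*10)^3 mod 17 = 4
j = 4 * 11^(-1) mod 17 = 5

j = 5 (mod 17)


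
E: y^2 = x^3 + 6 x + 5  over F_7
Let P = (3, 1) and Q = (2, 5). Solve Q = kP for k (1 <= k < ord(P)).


Enumerate multiples of P until we hit Q = (2, 5):
  1P = (3, 1)
  2P = (2, 5)
Match found at i = 2.

k = 2


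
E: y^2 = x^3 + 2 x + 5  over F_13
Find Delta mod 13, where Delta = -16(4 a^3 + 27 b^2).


4 a^3 + 27 b^2 = 4*2^3 + 27*5^2 = 32 + 675 = 707
Delta = -16 * (707) = -11312
Delta mod 13 = 11

Delta = 11 (mod 13)


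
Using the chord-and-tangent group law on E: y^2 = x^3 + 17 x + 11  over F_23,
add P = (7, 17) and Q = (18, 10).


P != Q, so use the chord formula.
s = (y2 - y1) / (x2 - x1) = (16) / (11) mod 23 = 14
x3 = s^2 - x1 - x2 mod 23 = 14^2 - 7 - 18 = 10
y3 = s (x1 - x3) - y1 mod 23 = 14 * (7 - 10) - 17 = 10

P + Q = (10, 10)


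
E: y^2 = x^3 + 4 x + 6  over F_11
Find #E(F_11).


For each x in F_11, count y with y^2 = x^3 + 4 x + 6 mod 11:
  x = 1: RHS = 0, y in [0]  -> 1 point(s)
  x = 2: RHS = 0, y in [0]  -> 1 point(s)
  x = 3: RHS = 1, y in [1, 10]  -> 2 point(s)
  x = 4: RHS = 9, y in [3, 8]  -> 2 point(s)
  x = 6: RHS = 4, y in [2, 9]  -> 2 point(s)
  x = 7: RHS = 3, y in [5, 6]  -> 2 point(s)
  x = 8: RHS = 0, y in [0]  -> 1 point(s)
  x = 9: RHS = 1, y in [1, 10]  -> 2 point(s)
  x = 10: RHS = 1, y in [1, 10]  -> 2 point(s)
Affine points: 15. Add the point at infinity: total = 16.

#E(F_11) = 16


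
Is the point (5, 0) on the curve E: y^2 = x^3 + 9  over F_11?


Check whether y^2 = x^3 + 0 x + 9 (mod 11) for (x, y) = (5, 0).
LHS: y^2 = 0^2 mod 11 = 0
RHS: x^3 + 0 x + 9 = 5^3 + 0*5 + 9 mod 11 = 2
LHS != RHS

No, not on the curve


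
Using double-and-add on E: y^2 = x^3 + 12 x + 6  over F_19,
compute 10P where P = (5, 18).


k = 10 = 1010_2 (binary, LSB first: 0101)
Double-and-add from P = (5, 18):
  bit 0 = 0: acc unchanged = O
  bit 1 = 1: acc = O + (6, 16) = (6, 16)
  bit 2 = 0: acc unchanged = (6, 16)
  bit 3 = 1: acc = (6, 16) + (8, 14) = (6, 3)

10P = (6, 3)


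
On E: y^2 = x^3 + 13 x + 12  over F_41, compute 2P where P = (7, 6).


Doubling: s = (3 x1^2 + a) / (2 y1)
s = (3*7^2 + 13) / (2*6) mod 41 = 27
x3 = s^2 - 2 x1 mod 41 = 27^2 - 2*7 = 18
y3 = s (x1 - x3) - y1 mod 41 = 27 * (7 - 18) - 6 = 25

2P = (18, 25)


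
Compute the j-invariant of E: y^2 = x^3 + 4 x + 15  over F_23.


Delta = -16(4 a^3 + 27 b^2) mod 23 = 19
-1728 * (4 a)^3 = -1728 * (4*4)^3 mod 23 = 17
j = 17 * 19^(-1) mod 23 = 13

j = 13 (mod 23)


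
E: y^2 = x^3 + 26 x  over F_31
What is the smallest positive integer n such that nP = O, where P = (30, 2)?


Compute successive multiples of P until we hit O:
  1P = (30, 2)
  2P = (10, 19)
  3P = (29, 8)
  4P = (8, 21)
  5P = (12, 5)
  6P = (14, 16)
  7P = (27, 7)
  8P = (25, 0)
  ... (continuing to 16P)
  16P = O

ord(P) = 16


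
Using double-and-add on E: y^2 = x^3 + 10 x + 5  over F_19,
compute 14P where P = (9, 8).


k = 14 = 1110_2 (binary, LSB first: 0111)
Double-and-add from P = (9, 8):
  bit 0 = 0: acc unchanged = O
  bit 1 = 1: acc = O + (5, 3) = (5, 3)
  bit 2 = 1: acc = (5, 3) + (16, 9) = (14, 18)
  bit 3 = 1: acc = (14, 18) + (7, 0) = (5, 16)

14P = (5, 16)


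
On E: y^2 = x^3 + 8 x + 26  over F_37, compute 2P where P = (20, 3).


Doubling: s = (3 x1^2 + a) / (2 y1)
s = (3*20^2 + 8) / (2*3) mod 37 = 4
x3 = s^2 - 2 x1 mod 37 = 4^2 - 2*20 = 13
y3 = s (x1 - x3) - y1 mod 37 = 4 * (20 - 13) - 3 = 25

2P = (13, 25)


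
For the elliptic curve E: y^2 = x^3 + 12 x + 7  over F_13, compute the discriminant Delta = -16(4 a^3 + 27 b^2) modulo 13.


4 a^3 + 27 b^2 = 4*12^3 + 27*7^2 = 6912 + 1323 = 8235
Delta = -16 * (8235) = -131760
Delta mod 13 = 8

Delta = 8 (mod 13)


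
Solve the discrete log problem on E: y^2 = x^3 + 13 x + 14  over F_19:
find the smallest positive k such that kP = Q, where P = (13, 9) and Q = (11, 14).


Enumerate multiples of P until we hit Q = (11, 14):
  1P = (13, 9)
  2P = (4, 4)
  3P = (7, 7)
  4P = (16, 9)
  5P = (9, 10)
  6P = (3, 17)
  7P = (12, 13)
  8P = (10, 17)
  9P = (1, 16)
  10P = (6, 17)
  11P = (11, 5)
  12P = (18, 0)
  13P = (11, 14)
Match found at i = 13.

k = 13


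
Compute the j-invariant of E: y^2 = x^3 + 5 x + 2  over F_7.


Delta = -16(4 a^3 + 27 b^2) mod 7 = 2
-1728 * (4 a)^3 = -1728 * (4*5)^3 mod 7 = 6
j = 6 * 2^(-1) mod 7 = 3

j = 3 (mod 7)


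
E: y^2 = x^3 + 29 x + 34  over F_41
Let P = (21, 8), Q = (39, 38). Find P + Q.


P != Q, so use the chord formula.
s = (y2 - y1) / (x2 - x1) = (30) / (18) mod 41 = 29
x3 = s^2 - x1 - x2 mod 41 = 29^2 - 21 - 39 = 2
y3 = s (x1 - x3) - y1 mod 41 = 29 * (21 - 2) - 8 = 10

P + Q = (2, 10)


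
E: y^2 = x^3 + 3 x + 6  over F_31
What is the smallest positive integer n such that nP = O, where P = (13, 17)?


Compute successive multiples of P until we hit O:
  1P = (13, 17)
  2P = (13, 14)
  3P = O

ord(P) = 3


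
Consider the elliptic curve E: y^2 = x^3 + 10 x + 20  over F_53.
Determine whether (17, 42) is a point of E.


Check whether y^2 = x^3 + 10 x + 20 (mod 53) for (x, y) = (17, 42).
LHS: y^2 = 42^2 mod 53 = 15
RHS: x^3 + 10 x + 20 = 17^3 + 10*17 + 20 mod 53 = 15
LHS = RHS

Yes, on the curve


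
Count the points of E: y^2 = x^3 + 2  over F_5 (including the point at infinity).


For each x in F_5, count y with y^2 = x^3 + 0 x + 2 mod 5:
  x = 2: RHS = 0, y in [0]  -> 1 point(s)
  x = 3: RHS = 4, y in [2, 3]  -> 2 point(s)
  x = 4: RHS = 1, y in [1, 4]  -> 2 point(s)
Affine points: 5. Add the point at infinity: total = 6.

#E(F_5) = 6


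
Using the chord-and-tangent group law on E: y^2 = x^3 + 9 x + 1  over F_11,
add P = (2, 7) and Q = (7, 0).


P != Q, so use the chord formula.
s = (y2 - y1) / (x2 - x1) = (4) / (5) mod 11 = 3
x3 = s^2 - x1 - x2 mod 11 = 3^2 - 2 - 7 = 0
y3 = s (x1 - x3) - y1 mod 11 = 3 * (2 - 0) - 7 = 10

P + Q = (0, 10)


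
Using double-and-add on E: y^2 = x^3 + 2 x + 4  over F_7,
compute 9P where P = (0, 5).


k = 9 = 1001_2 (binary, LSB first: 1001)
Double-and-add from P = (0, 5):
  bit 0 = 1: acc = O + (0, 5) = (0, 5)
  bit 1 = 0: acc unchanged = (0, 5)
  bit 2 = 0: acc unchanged = (0, 5)
  bit 3 = 1: acc = (0, 5) + (2, 4) = (0, 2)

9P = (0, 2)


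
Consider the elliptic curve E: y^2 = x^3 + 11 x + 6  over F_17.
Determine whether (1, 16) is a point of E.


Check whether y^2 = x^3 + 11 x + 6 (mod 17) for (x, y) = (1, 16).
LHS: y^2 = 16^2 mod 17 = 1
RHS: x^3 + 11 x + 6 = 1^3 + 11*1 + 6 mod 17 = 1
LHS = RHS

Yes, on the curve


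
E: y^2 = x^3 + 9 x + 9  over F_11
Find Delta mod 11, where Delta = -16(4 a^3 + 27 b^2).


4 a^3 + 27 b^2 = 4*9^3 + 27*9^2 = 2916 + 2187 = 5103
Delta = -16 * (5103) = -81648
Delta mod 11 = 5

Delta = 5 (mod 11)


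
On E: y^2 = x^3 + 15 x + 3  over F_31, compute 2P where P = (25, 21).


Doubling: s = (3 x1^2 + a) / (2 y1)
s = (3*25^2 + 15) / (2*21) mod 31 = 14
x3 = s^2 - 2 x1 mod 31 = 14^2 - 2*25 = 22
y3 = s (x1 - x3) - y1 mod 31 = 14 * (25 - 22) - 21 = 21

2P = (22, 21)


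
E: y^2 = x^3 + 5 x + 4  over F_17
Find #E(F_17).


For each x in F_17, count y with y^2 = x^3 + 5 x + 4 mod 17:
  x = 0: RHS = 4, y in [2, 15]  -> 2 point(s)
  x = 5: RHS = 1, y in [1, 16]  -> 2 point(s)
  x = 7: RHS = 8, y in [5, 12]  -> 2 point(s)
  x = 9: RHS = 13, y in [8, 9]  -> 2 point(s)
  x = 10: RHS = 0, y in [0]  -> 1 point(s)
  x = 11: RHS = 13, y in [8, 9]  -> 2 point(s)
  x = 14: RHS = 13, y in [8, 9]  -> 2 point(s)
  x = 16: RHS = 15, y in [7, 10]  -> 2 point(s)
Affine points: 15. Add the point at infinity: total = 16.

#E(F_17) = 16


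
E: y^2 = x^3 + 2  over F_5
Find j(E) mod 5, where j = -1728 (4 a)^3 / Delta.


Delta = -16(4 a^3 + 27 b^2) mod 5 = 2
-1728 * (4 a)^3 = -1728 * (4*0)^3 mod 5 = 0
j = 0 * 2^(-1) mod 5 = 0

j = 0 (mod 5)


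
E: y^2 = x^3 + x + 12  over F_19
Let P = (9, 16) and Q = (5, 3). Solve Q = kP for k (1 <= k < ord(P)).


Enumerate multiples of P until we hit Q = (5, 3):
  1P = (9, 16)
  2P = (6, 14)
  3P = (15, 18)
  4P = (12, 2)
  5P = (5, 16)
  6P = (5, 3)
Match found at i = 6.

k = 6


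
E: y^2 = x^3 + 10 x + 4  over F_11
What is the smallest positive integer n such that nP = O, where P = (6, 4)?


Compute successive multiples of P until we hit O:
  1P = (6, 4)
  2P = (0, 2)
  3P = (10, 2)
  4P = (9, 3)
  5P = (1, 9)
  6P = (5, 6)
  7P = (4, 3)
  8P = (4, 8)
  ... (continuing to 15P)
  15P = O

ord(P) = 15


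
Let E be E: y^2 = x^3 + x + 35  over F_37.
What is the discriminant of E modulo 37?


4 a^3 + 27 b^2 = 4*1^3 + 27*35^2 = 4 + 33075 = 33079
Delta = -16 * (33079) = -529264
Delta mod 37 = 21

Delta = 21 (mod 37)


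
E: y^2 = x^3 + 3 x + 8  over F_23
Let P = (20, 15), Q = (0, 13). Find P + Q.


P != Q, so use the chord formula.
s = (y2 - y1) / (x2 - x1) = (21) / (3) mod 23 = 7
x3 = s^2 - x1 - x2 mod 23 = 7^2 - 20 - 0 = 6
y3 = s (x1 - x3) - y1 mod 23 = 7 * (20 - 6) - 15 = 14

P + Q = (6, 14)


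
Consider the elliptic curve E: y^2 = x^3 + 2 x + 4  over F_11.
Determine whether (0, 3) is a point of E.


Check whether y^2 = x^3 + 2 x + 4 (mod 11) for (x, y) = (0, 3).
LHS: y^2 = 3^2 mod 11 = 9
RHS: x^3 + 2 x + 4 = 0^3 + 2*0 + 4 mod 11 = 4
LHS != RHS

No, not on the curve


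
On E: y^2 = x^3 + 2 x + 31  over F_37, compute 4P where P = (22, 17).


k = 4 = 100_2 (binary, LSB first: 001)
Double-and-add from P = (22, 17):
  bit 0 = 0: acc unchanged = O
  bit 1 = 0: acc unchanged = O
  bit 2 = 1: acc = O + (32, 9) = (32, 9)

4P = (32, 9)


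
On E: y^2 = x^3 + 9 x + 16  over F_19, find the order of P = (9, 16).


Compute successive multiples of P until we hit O:
  1P = (9, 16)
  2P = (17, 16)
  3P = (12, 3)
  4P = (2, 17)
  5P = (15, 12)
  6P = (6, 1)
  7P = (10, 17)
  8P = (1, 11)
  ... (continuing to 28P)
  28P = O

ord(P) = 28


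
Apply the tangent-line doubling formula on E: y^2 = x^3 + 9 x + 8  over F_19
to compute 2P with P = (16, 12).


Doubling: s = (3 x1^2 + a) / (2 y1)
s = (3*16^2 + 9) / (2*12) mod 19 = 11
x3 = s^2 - 2 x1 mod 19 = 11^2 - 2*16 = 13
y3 = s (x1 - x3) - y1 mod 19 = 11 * (16 - 13) - 12 = 2

2P = (13, 2)


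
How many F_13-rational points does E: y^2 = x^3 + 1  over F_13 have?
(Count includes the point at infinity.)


For each x in F_13, count y with y^2 = x^3 + 0 x + 1 mod 13:
  x = 0: RHS = 1, y in [1, 12]  -> 2 point(s)
  x = 2: RHS = 9, y in [3, 10]  -> 2 point(s)
  x = 4: RHS = 0, y in [0]  -> 1 point(s)
  x = 5: RHS = 9, y in [3, 10]  -> 2 point(s)
  x = 6: RHS = 9, y in [3, 10]  -> 2 point(s)
  x = 10: RHS = 0, y in [0]  -> 1 point(s)
  x = 12: RHS = 0, y in [0]  -> 1 point(s)
Affine points: 11. Add the point at infinity: total = 12.

#E(F_13) = 12


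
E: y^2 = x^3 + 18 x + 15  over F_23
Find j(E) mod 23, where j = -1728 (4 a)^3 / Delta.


Delta = -16(4 a^3 + 27 b^2) mod 23 = 17
-1728 * (4 a)^3 = -1728 * (4*18)^3 mod 23 = 11
j = 11 * 17^(-1) mod 23 = 2

j = 2 (mod 23)


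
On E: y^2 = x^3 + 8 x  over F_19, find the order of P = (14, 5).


Compute successive multiples of P until we hit O:
  1P = (14, 5)
  2P = (16, 5)
  3P = (8, 14)
  4P = (4, 18)
  5P = (12, 0)
  6P = (4, 1)
  7P = (8, 5)
  8P = (16, 14)
  ... (continuing to 10P)
  10P = O

ord(P) = 10


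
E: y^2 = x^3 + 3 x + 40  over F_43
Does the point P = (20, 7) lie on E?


Check whether y^2 = x^3 + 3 x + 40 (mod 43) for (x, y) = (20, 7).
LHS: y^2 = 7^2 mod 43 = 6
RHS: x^3 + 3 x + 40 = 20^3 + 3*20 + 40 mod 43 = 16
LHS != RHS

No, not on the curve


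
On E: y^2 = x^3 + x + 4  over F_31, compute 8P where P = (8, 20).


k = 8 = 1000_2 (binary, LSB first: 0001)
Double-and-add from P = (8, 20):
  bit 0 = 0: acc unchanged = O
  bit 1 = 0: acc unchanged = O
  bit 2 = 0: acc unchanged = O
  bit 3 = 1: acc = O + (2, 13) = (2, 13)

8P = (2, 13)


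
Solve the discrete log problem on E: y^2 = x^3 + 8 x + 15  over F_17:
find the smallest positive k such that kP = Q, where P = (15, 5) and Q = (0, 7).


Enumerate multiples of P until we hit Q = (0, 7):
  1P = (15, 5)
  2P = (8, 9)
  3P = (3, 10)
  4P = (0, 10)
  5P = (4, 14)
  6P = (13, 15)
  7P = (14, 7)
  8P = (9, 0)
  9P = (14, 10)
  10P = (13, 2)
  11P = (4, 3)
  12P = (0, 7)
Match found at i = 12.

k = 12


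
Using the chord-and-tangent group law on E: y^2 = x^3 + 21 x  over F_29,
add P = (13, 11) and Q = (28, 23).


P != Q, so use the chord formula.
s = (y2 - y1) / (x2 - x1) = (12) / (15) mod 29 = 24
x3 = s^2 - x1 - x2 mod 29 = 24^2 - 13 - 28 = 13
y3 = s (x1 - x3) - y1 mod 29 = 24 * (13 - 13) - 11 = 18

P + Q = (13, 18)


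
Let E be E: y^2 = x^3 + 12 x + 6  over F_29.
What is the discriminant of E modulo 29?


4 a^3 + 27 b^2 = 4*12^3 + 27*6^2 = 6912 + 972 = 7884
Delta = -16 * (7884) = -126144
Delta mod 29 = 6

Delta = 6 (mod 29)


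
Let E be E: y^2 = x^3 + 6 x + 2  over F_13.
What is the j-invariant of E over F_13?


Delta = -16(4 a^3 + 27 b^2) mod 13 = 9
-1728 * (4 a)^3 = -1728 * (4*6)^3 mod 13 = 5
j = 5 * 9^(-1) mod 13 = 2

j = 2 (mod 13)


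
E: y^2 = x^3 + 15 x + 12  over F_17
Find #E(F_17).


For each x in F_17, count y with y^2 = x^3 + 15 x + 12 mod 17:
  x = 2: RHS = 16, y in [4, 13]  -> 2 point(s)
  x = 3: RHS = 16, y in [4, 13]  -> 2 point(s)
  x = 4: RHS = 0, y in [0]  -> 1 point(s)
  x = 5: RHS = 8, y in [5, 12]  -> 2 point(s)
  x = 7: RHS = 1, y in [1, 16]  -> 2 point(s)
  x = 8: RHS = 15, y in [7, 10]  -> 2 point(s)
  x = 9: RHS = 9, y in [3, 14]  -> 2 point(s)
  x = 12: RHS = 16, y in [4, 13]  -> 2 point(s)
  x = 14: RHS = 8, y in [5, 12]  -> 2 point(s)
  x = 15: RHS = 8, y in [5, 12]  -> 2 point(s)
  x = 16: RHS = 13, y in [8, 9]  -> 2 point(s)
Affine points: 21. Add the point at infinity: total = 22.

#E(F_17) = 22


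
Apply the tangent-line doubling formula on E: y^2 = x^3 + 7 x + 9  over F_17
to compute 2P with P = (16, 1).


Doubling: s = (3 x1^2 + a) / (2 y1)
s = (3*16^2 + 7) / (2*1) mod 17 = 5
x3 = s^2 - 2 x1 mod 17 = 5^2 - 2*16 = 10
y3 = s (x1 - x3) - y1 mod 17 = 5 * (16 - 10) - 1 = 12

2P = (10, 12)


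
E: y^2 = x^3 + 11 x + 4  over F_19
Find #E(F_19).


For each x in F_19, count y with y^2 = x^3 + 11 x + 4 mod 19:
  x = 0: RHS = 4, y in [2, 17]  -> 2 point(s)
  x = 1: RHS = 16, y in [4, 15]  -> 2 point(s)
  x = 3: RHS = 7, y in [8, 11]  -> 2 point(s)
  x = 4: RHS = 17, y in [6, 13]  -> 2 point(s)
  x = 6: RHS = 1, y in [1, 18]  -> 2 point(s)
  x = 7: RHS = 6, y in [5, 14]  -> 2 point(s)
  x = 13: RHS = 7, y in [8, 11]  -> 2 point(s)
  x = 16: RHS = 1, y in [1, 18]  -> 2 point(s)
  x = 18: RHS = 11, y in [7, 12]  -> 2 point(s)
Affine points: 18. Add the point at infinity: total = 19.

#E(F_19) = 19


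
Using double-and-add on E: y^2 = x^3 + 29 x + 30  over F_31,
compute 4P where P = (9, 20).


k = 4 = 100_2 (binary, LSB first: 001)
Double-and-add from P = (9, 20):
  bit 0 = 0: acc unchanged = O
  bit 1 = 0: acc unchanged = O
  bit 2 = 1: acc = O + (27, 6) = (27, 6)

4P = (27, 6)


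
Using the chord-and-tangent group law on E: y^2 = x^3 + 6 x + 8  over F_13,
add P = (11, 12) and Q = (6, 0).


P != Q, so use the chord formula.
s = (y2 - y1) / (x2 - x1) = (1) / (8) mod 13 = 5
x3 = s^2 - x1 - x2 mod 13 = 5^2 - 11 - 6 = 8
y3 = s (x1 - x3) - y1 mod 13 = 5 * (11 - 8) - 12 = 3

P + Q = (8, 3)


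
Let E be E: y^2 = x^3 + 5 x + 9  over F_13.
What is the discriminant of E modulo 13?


4 a^3 + 27 b^2 = 4*5^3 + 27*9^2 = 500 + 2187 = 2687
Delta = -16 * (2687) = -42992
Delta mod 13 = 12

Delta = 12 (mod 13)


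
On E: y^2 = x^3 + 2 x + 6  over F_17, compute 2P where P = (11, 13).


Doubling: s = (3 x1^2 + a) / (2 y1)
s = (3*11^2 + 2) / (2*13) mod 17 = 16
x3 = s^2 - 2 x1 mod 17 = 16^2 - 2*11 = 13
y3 = s (x1 - x3) - y1 mod 17 = 16 * (11 - 13) - 13 = 6

2P = (13, 6)


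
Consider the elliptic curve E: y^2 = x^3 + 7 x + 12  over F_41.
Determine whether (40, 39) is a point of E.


Check whether y^2 = x^3 + 7 x + 12 (mod 41) for (x, y) = (40, 39).
LHS: y^2 = 39^2 mod 41 = 4
RHS: x^3 + 7 x + 12 = 40^3 + 7*40 + 12 mod 41 = 4
LHS = RHS

Yes, on the curve


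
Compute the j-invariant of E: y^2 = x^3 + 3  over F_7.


Delta = -16(4 a^3 + 27 b^2) mod 7 = 4
-1728 * (4 a)^3 = -1728 * (4*0)^3 mod 7 = 0
j = 0 * 4^(-1) mod 7 = 0

j = 0 (mod 7)


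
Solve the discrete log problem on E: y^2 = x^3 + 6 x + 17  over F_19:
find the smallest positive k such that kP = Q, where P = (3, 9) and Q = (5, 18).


Enumerate multiples of P until we hit Q = (5, 18):
  1P = (3, 9)
  2P = (0, 6)
  3P = (17, 15)
  4P = (5, 1)
  5P = (8, 11)
  6P = (15, 9)
  7P = (1, 10)
  8P = (1, 9)
  9P = (15, 10)
  10P = (8, 8)
  11P = (5, 18)
Match found at i = 11.

k = 11


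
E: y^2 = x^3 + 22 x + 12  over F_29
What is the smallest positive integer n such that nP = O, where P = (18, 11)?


Compute successive multiples of P until we hit O:
  1P = (18, 11)
  2P = (2, 8)
  3P = (13, 28)
  4P = (20, 19)
  5P = (7, 4)
  6P = (8, 27)
  7P = (16, 9)
  8P = (25, 11)
  ... (continuing to 27P)
  27P = O

ord(P) = 27


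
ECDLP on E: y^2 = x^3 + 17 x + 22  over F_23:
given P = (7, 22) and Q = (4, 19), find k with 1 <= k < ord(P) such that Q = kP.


Enumerate multiples of P until we hit Q = (4, 19):
  1P = (7, 22)
  2P = (17, 16)
  3P = (15, 15)
  4P = (5, 5)
  5P = (20, 17)
  6P = (2, 15)
  7P = (4, 19)
Match found at i = 7.

k = 7


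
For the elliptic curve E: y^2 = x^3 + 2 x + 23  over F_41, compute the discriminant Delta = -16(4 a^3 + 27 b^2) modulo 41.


4 a^3 + 27 b^2 = 4*2^3 + 27*23^2 = 32 + 14283 = 14315
Delta = -16 * (14315) = -229040
Delta mod 41 = 27

Delta = 27 (mod 41)


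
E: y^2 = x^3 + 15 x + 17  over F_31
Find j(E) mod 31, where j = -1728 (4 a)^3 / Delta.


Delta = -16(4 a^3 + 27 b^2) mod 31 = 28
-1728 * (4 a)^3 = -1728 * (4*15)^3 mod 31 = 29
j = 29 * 28^(-1) mod 31 = 11

j = 11 (mod 31)


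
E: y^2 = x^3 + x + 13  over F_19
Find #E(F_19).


For each x in F_19, count y with y^2 = x^3 + 1 x + 13 mod 19:
  x = 2: RHS = 4, y in [2, 17]  -> 2 point(s)
  x = 3: RHS = 5, y in [9, 10]  -> 2 point(s)
  x = 4: RHS = 5, y in [9, 10]  -> 2 point(s)
  x = 6: RHS = 7, y in [8, 11]  -> 2 point(s)
  x = 8: RHS = 1, y in [1, 18]  -> 2 point(s)
  x = 10: RHS = 16, y in [4, 15]  -> 2 point(s)
  x = 11: RHS = 6, y in [5, 14]  -> 2 point(s)
  x = 12: RHS = 5, y in [9, 10]  -> 2 point(s)
  x = 13: RHS = 0, y in [0]  -> 1 point(s)
  x = 14: RHS = 16, y in [4, 15]  -> 2 point(s)
  x = 18: RHS = 11, y in [7, 12]  -> 2 point(s)
Affine points: 21. Add the point at infinity: total = 22.

#E(F_19) = 22


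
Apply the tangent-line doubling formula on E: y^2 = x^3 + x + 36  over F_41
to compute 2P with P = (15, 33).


Doubling: s = (3 x1^2 + a) / (2 y1)
s = (3*15^2 + 1) / (2*33) mod 41 = 9
x3 = s^2 - 2 x1 mod 41 = 9^2 - 2*15 = 10
y3 = s (x1 - x3) - y1 mod 41 = 9 * (15 - 10) - 33 = 12

2P = (10, 12)


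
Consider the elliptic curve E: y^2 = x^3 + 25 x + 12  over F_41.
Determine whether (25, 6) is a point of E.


Check whether y^2 = x^3 + 25 x + 12 (mod 41) for (x, y) = (25, 6).
LHS: y^2 = 6^2 mod 41 = 36
RHS: x^3 + 25 x + 12 = 25^3 + 25*25 + 12 mod 41 = 26
LHS != RHS

No, not on the curve


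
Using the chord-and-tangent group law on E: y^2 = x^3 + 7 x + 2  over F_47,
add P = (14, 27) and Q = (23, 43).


P != Q, so use the chord formula.
s = (y2 - y1) / (x2 - x1) = (16) / (9) mod 47 = 7
x3 = s^2 - x1 - x2 mod 47 = 7^2 - 14 - 23 = 12
y3 = s (x1 - x3) - y1 mod 47 = 7 * (14 - 12) - 27 = 34

P + Q = (12, 34)


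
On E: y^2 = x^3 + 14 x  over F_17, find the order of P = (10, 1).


Compute successive multiples of P until we hit O:
  1P = (10, 1)
  2P = (13, 4)
  3P = (12, 14)
  4P = (16, 11)
  5P = (7, 4)
  6P = (1, 7)
  7P = (14, 13)
  8P = (2, 6)
  ... (continuing to 26P)
  26P = O

ord(P) = 26


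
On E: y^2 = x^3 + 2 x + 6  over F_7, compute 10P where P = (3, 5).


k = 10 = 1010_2 (binary, LSB first: 0101)
Double-and-add from P = (3, 5):
  bit 0 = 0: acc unchanged = O
  bit 1 = 1: acc = O + (5, 6) = (5, 6)
  bit 2 = 0: acc unchanged = (5, 6)
  bit 3 = 1: acc = (5, 6) + (1, 4) = (3, 2)

10P = (3, 2)


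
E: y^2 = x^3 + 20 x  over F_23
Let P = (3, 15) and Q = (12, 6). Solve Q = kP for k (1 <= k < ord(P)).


Enumerate multiples of P until we hit Q = (12, 6):
  1P = (3, 15)
  2P = (2, 18)
  3P = (4, 11)
  4P = (9, 9)
  5P = (12, 17)
  6P = (16, 0)
  7P = (12, 6)
Match found at i = 7.

k = 7


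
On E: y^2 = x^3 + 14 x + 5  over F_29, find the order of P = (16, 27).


Compute successive multiples of P until we hit O:
  1P = (16, 27)
  2P = (17, 9)
  3P = (1, 22)
  4P = (25, 28)
  5P = (12, 25)
  6P = (23, 13)
  7P = (23, 16)
  8P = (12, 4)
  ... (continuing to 13P)
  13P = O

ord(P) = 13


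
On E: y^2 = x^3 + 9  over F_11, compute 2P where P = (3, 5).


Doubling: s = (3 x1^2 + a) / (2 y1)
s = (3*3^2 + 0) / (2*5) mod 11 = 6
x3 = s^2 - 2 x1 mod 11 = 6^2 - 2*3 = 8
y3 = s (x1 - x3) - y1 mod 11 = 6 * (3 - 8) - 5 = 9

2P = (8, 9)


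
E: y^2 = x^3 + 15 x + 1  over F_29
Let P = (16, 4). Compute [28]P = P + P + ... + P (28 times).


k = 28 = 11100_2 (binary, LSB first: 00111)
Double-and-add from P = (16, 4):
  bit 0 = 0: acc unchanged = O
  bit 1 = 0: acc unchanged = O
  bit 2 = 1: acc = O + (10, 7) = (10, 7)
  bit 3 = 1: acc = (10, 7) + (15, 11) = (0, 1)
  bit 4 = 1: acc = (0, 1) + (24, 2) = (12, 13)

28P = (12, 13)


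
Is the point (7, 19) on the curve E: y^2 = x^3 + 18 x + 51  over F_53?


Check whether y^2 = x^3 + 18 x + 51 (mod 53) for (x, y) = (7, 19).
LHS: y^2 = 19^2 mod 53 = 43
RHS: x^3 + 18 x + 51 = 7^3 + 18*7 + 51 mod 53 = 43
LHS = RHS

Yes, on the curve


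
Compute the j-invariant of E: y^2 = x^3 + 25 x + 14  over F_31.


Delta = -16(4 a^3 + 27 b^2) mod 31 = 18
-1728 * (4 a)^3 = -1728 * (4*25)^3 mod 31 = 16
j = 16 * 18^(-1) mod 31 = 25

j = 25 (mod 31)


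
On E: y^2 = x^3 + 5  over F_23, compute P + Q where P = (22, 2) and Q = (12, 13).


P != Q, so use the chord formula.
s = (y2 - y1) / (x2 - x1) = (11) / (13) mod 23 = 15
x3 = s^2 - x1 - x2 mod 23 = 15^2 - 22 - 12 = 7
y3 = s (x1 - x3) - y1 mod 23 = 15 * (22 - 7) - 2 = 16

P + Q = (7, 16)


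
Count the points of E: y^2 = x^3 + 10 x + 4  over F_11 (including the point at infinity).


For each x in F_11, count y with y^2 = x^3 + 10 x + 4 mod 11:
  x = 0: RHS = 4, y in [2, 9]  -> 2 point(s)
  x = 1: RHS = 4, y in [2, 9]  -> 2 point(s)
  x = 4: RHS = 9, y in [3, 8]  -> 2 point(s)
  x = 5: RHS = 3, y in [5, 6]  -> 2 point(s)
  x = 6: RHS = 5, y in [4, 7]  -> 2 point(s)
  x = 9: RHS = 9, y in [3, 8]  -> 2 point(s)
  x = 10: RHS = 4, y in [2, 9]  -> 2 point(s)
Affine points: 14. Add the point at infinity: total = 15.

#E(F_11) = 15


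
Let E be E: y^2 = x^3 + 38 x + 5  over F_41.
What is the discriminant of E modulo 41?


4 a^3 + 27 b^2 = 4*38^3 + 27*5^2 = 219488 + 675 = 220163
Delta = -16 * (220163) = -3522608
Delta mod 41 = 30

Delta = 30 (mod 41)


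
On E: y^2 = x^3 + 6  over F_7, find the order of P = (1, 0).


Compute successive multiples of P until we hit O:
  1P = (1, 0)
  2P = O

ord(P) = 2


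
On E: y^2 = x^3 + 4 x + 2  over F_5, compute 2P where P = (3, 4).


Doubling: s = (3 x1^2 + a) / (2 y1)
s = (3*3^2 + 4) / (2*4) mod 5 = 2
x3 = s^2 - 2 x1 mod 5 = 2^2 - 2*3 = 3
y3 = s (x1 - x3) - y1 mod 5 = 2 * (3 - 3) - 4 = 1

2P = (3, 1)


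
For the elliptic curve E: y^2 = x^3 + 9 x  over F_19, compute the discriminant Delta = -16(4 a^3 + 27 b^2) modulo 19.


4 a^3 + 27 b^2 = 4*9^3 + 27*0^2 = 2916 + 0 = 2916
Delta = -16 * (2916) = -46656
Delta mod 19 = 8

Delta = 8 (mod 19)


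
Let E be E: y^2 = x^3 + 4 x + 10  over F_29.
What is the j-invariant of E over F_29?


Delta = -16(4 a^3 + 27 b^2) mod 29 = 3
-1728 * (4 a)^3 = -1728 * (4*4)^3 mod 29 = 26
j = 26 * 3^(-1) mod 29 = 28

j = 28 (mod 29)


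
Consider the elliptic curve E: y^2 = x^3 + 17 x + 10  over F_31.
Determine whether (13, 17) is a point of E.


Check whether y^2 = x^3 + 17 x + 10 (mod 31) for (x, y) = (13, 17).
LHS: y^2 = 17^2 mod 31 = 10
RHS: x^3 + 17 x + 10 = 13^3 + 17*13 + 10 mod 31 = 10
LHS = RHS

Yes, on the curve


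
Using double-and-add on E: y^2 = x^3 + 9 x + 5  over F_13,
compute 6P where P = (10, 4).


k = 6 = 110_2 (binary, LSB first: 011)
Double-and-add from P = (10, 4):
  bit 0 = 0: acc unchanged = O
  bit 1 = 1: acc = O + (10, 9) = (10, 9)
  bit 2 = 1: acc = (10, 9) + (10, 4) = O

6P = O


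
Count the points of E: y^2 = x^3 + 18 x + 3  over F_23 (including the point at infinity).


For each x in F_23, count y with y^2 = x^3 + 18 x + 3 mod 23:
  x = 0: RHS = 3, y in [7, 16]  -> 2 point(s)
  x = 2: RHS = 1, y in [1, 22]  -> 2 point(s)
  x = 4: RHS = 1, y in [1, 22]  -> 2 point(s)
  x = 7: RHS = 12, y in [9, 14]  -> 2 point(s)
  x = 14: RHS = 9, y in [3, 20]  -> 2 point(s)
  x = 17: RHS = 1, y in [1, 22]  -> 2 point(s)
  x = 18: RHS = 18, y in [8, 15]  -> 2 point(s)
Affine points: 14. Add the point at infinity: total = 15.

#E(F_23) = 15


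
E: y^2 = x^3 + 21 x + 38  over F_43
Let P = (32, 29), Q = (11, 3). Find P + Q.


P != Q, so use the chord formula.
s = (y2 - y1) / (x2 - x1) = (17) / (22) mod 43 = 34
x3 = s^2 - x1 - x2 mod 43 = 34^2 - 32 - 11 = 38
y3 = s (x1 - x3) - y1 mod 43 = 34 * (32 - 38) - 29 = 25

P + Q = (38, 25)


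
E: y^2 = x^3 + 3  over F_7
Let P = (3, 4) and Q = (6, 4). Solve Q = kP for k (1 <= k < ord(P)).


Enumerate multiples of P until we hit Q = (6, 4):
  1P = (3, 4)
  2P = (2, 2)
  3P = (6, 4)
Match found at i = 3.

k = 3


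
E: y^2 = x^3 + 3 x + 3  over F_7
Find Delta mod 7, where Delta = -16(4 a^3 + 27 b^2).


4 a^3 + 27 b^2 = 4*3^3 + 27*3^2 = 108 + 243 = 351
Delta = -16 * (351) = -5616
Delta mod 7 = 5

Delta = 5 (mod 7)


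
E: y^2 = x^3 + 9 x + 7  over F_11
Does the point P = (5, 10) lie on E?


Check whether y^2 = x^3 + 9 x + 7 (mod 11) for (x, y) = (5, 10).
LHS: y^2 = 10^2 mod 11 = 1
RHS: x^3 + 9 x + 7 = 5^3 + 9*5 + 7 mod 11 = 1
LHS = RHS

Yes, on the curve


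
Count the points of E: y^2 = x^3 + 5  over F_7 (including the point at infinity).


For each x in F_7, count y with y^2 = x^3 + 0 x + 5 mod 7:
  x = 3: RHS = 4, y in [2, 5]  -> 2 point(s)
  x = 5: RHS = 4, y in [2, 5]  -> 2 point(s)
  x = 6: RHS = 4, y in [2, 5]  -> 2 point(s)
Affine points: 6. Add the point at infinity: total = 7.

#E(F_7) = 7


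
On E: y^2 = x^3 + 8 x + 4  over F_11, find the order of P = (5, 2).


Compute successive multiples of P until we hit O:
  1P = (5, 2)
  2P = (6, 2)
  3P = (0, 9)
  4P = (4, 1)
  5P = (3, 0)
  6P = (4, 10)
  7P = (0, 2)
  8P = (6, 9)
  ... (continuing to 10P)
  10P = O

ord(P) = 10


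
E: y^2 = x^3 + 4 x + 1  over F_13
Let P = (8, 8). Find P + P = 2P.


Doubling: s = (3 x1^2 + a) / (2 y1)
s = (3*8^2 + 4) / (2*8) mod 13 = 9
x3 = s^2 - 2 x1 mod 13 = 9^2 - 2*8 = 0
y3 = s (x1 - x3) - y1 mod 13 = 9 * (8 - 0) - 8 = 12

2P = (0, 12)


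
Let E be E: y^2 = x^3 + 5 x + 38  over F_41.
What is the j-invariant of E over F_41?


Delta = -16(4 a^3 + 27 b^2) mod 41 = 2
-1728 * (4 a)^3 = -1728 * (4*5)^3 mod 41 = 11
j = 11 * 2^(-1) mod 41 = 26

j = 26 (mod 41)


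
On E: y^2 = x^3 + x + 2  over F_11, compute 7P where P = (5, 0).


k = 7 = 111_2 (binary, LSB first: 111)
Double-and-add from P = (5, 0):
  bit 0 = 1: acc = O + (5, 0) = (5, 0)
  bit 1 = 1: acc = (5, 0) + O = (5, 0)
  bit 2 = 1: acc = (5, 0) + O = (5, 0)

7P = (5, 0)


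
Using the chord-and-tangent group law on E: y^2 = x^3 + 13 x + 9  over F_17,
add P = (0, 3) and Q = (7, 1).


P != Q, so use the chord formula.
s = (y2 - y1) / (x2 - x1) = (15) / (7) mod 17 = 7
x3 = s^2 - x1 - x2 mod 17 = 7^2 - 0 - 7 = 8
y3 = s (x1 - x3) - y1 mod 17 = 7 * (0 - 8) - 3 = 9

P + Q = (8, 9)


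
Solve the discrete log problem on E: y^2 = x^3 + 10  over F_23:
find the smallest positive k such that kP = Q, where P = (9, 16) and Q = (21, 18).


Enumerate multiples of P until we hit Q = (21, 18):
  1P = (9, 16)
  2P = (21, 5)
  3P = (17, 22)
  4P = (22, 3)
  5P = (16, 14)
  6P = (7, 13)
  7P = (15, 21)
  8P = (8, 4)
  9P = (12, 17)
  10P = (20, 11)
  11P = (2, 8)
  12P = (18, 0)
  13P = (2, 15)
  14P = (20, 12)
  15P = (12, 6)
  16P = (8, 19)
  17P = (15, 2)
  18P = (7, 10)
  19P = (16, 9)
  20P = (22, 20)
  21P = (17, 1)
  22P = (21, 18)
Match found at i = 22.

k = 22


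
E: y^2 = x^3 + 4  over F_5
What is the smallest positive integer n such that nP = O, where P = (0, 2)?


Compute successive multiples of P until we hit O:
  1P = (0, 2)
  2P = (0, 3)
  3P = O

ord(P) = 3


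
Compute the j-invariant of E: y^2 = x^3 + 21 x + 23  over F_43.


Delta = -16(4 a^3 + 27 b^2) mod 43 = 25
-1728 * (4 a)^3 = -1728 * (4*21)^3 mod 43 = 21
j = 21 * 25^(-1) mod 43 = 6

j = 6 (mod 43)


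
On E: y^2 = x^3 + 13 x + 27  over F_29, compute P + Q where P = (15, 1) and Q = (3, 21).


P != Q, so use the chord formula.
s = (y2 - y1) / (x2 - x1) = (20) / (17) mod 29 = 8
x3 = s^2 - x1 - x2 mod 29 = 8^2 - 15 - 3 = 17
y3 = s (x1 - x3) - y1 mod 29 = 8 * (15 - 17) - 1 = 12

P + Q = (17, 12)


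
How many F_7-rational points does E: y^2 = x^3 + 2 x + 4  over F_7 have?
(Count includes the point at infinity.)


For each x in F_7, count y with y^2 = x^3 + 2 x + 4 mod 7:
  x = 0: RHS = 4, y in [2, 5]  -> 2 point(s)
  x = 1: RHS = 0, y in [0]  -> 1 point(s)
  x = 2: RHS = 2, y in [3, 4]  -> 2 point(s)
  x = 3: RHS = 2, y in [3, 4]  -> 2 point(s)
  x = 6: RHS = 1, y in [1, 6]  -> 2 point(s)
Affine points: 9. Add the point at infinity: total = 10.

#E(F_7) = 10


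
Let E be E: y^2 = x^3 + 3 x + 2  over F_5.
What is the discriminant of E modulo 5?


4 a^3 + 27 b^2 = 4*3^3 + 27*2^2 = 108 + 108 = 216
Delta = -16 * (216) = -3456
Delta mod 5 = 4

Delta = 4 (mod 5)


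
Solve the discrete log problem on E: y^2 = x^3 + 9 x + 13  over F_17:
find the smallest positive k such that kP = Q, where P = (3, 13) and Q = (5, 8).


Enumerate multiples of P until we hit Q = (5, 8):
  1P = (3, 13)
  2P = (10, 10)
  3P = (8, 11)
  4P = (15, 2)
  5P = (12, 8)
  6P = (0, 8)
  7P = (13, 10)
  8P = (5, 8)
Match found at i = 8.

k = 8


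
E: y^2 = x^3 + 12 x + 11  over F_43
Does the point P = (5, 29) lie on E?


Check whether y^2 = x^3 + 12 x + 11 (mod 43) for (x, y) = (5, 29).
LHS: y^2 = 29^2 mod 43 = 24
RHS: x^3 + 12 x + 11 = 5^3 + 12*5 + 11 mod 43 = 24
LHS = RHS

Yes, on the curve


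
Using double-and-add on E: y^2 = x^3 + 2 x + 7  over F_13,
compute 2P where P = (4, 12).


k = 2 = 10_2 (binary, LSB first: 01)
Double-and-add from P = (4, 12):
  bit 0 = 0: acc unchanged = O
  bit 1 = 1: acc = O + (6, 12) = (6, 12)

2P = (6, 12)


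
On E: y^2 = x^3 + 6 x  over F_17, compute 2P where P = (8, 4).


Doubling: s = (3 x1^2 + a) / (2 y1)
s = (3*8^2 + 6) / (2*4) mod 17 = 12
x3 = s^2 - 2 x1 mod 17 = 12^2 - 2*8 = 9
y3 = s (x1 - x3) - y1 mod 17 = 12 * (8 - 9) - 4 = 1

2P = (9, 1)


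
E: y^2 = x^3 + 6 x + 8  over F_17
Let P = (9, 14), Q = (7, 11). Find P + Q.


P != Q, so use the chord formula.
s = (y2 - y1) / (x2 - x1) = (14) / (15) mod 17 = 10
x3 = s^2 - x1 - x2 mod 17 = 10^2 - 9 - 7 = 16
y3 = s (x1 - x3) - y1 mod 17 = 10 * (9 - 16) - 14 = 1

P + Q = (16, 1)


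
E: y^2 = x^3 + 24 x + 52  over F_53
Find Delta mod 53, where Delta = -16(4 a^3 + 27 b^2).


4 a^3 + 27 b^2 = 4*24^3 + 27*52^2 = 55296 + 73008 = 128304
Delta = -16 * (128304) = -2052864
Delta mod 53 = 38

Delta = 38 (mod 53)


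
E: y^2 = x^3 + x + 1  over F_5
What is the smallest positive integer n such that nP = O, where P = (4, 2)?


Compute successive multiples of P until we hit O:
  1P = (4, 2)
  2P = (3, 4)
  3P = (2, 4)
  4P = (0, 4)
  5P = (0, 1)
  6P = (2, 1)
  7P = (3, 1)
  8P = (4, 3)
  ... (continuing to 9P)
  9P = O

ord(P) = 9


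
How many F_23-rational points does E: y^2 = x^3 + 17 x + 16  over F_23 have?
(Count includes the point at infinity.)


For each x in F_23, count y with y^2 = x^3 + 17 x + 16 mod 23:
  x = 0: RHS = 16, y in [4, 19]  -> 2 point(s)
  x = 2: RHS = 12, y in [9, 14]  -> 2 point(s)
  x = 3: RHS = 2, y in [5, 18]  -> 2 point(s)
  x = 6: RHS = 12, y in [9, 14]  -> 2 point(s)
  x = 7: RHS = 18, y in [8, 15]  -> 2 point(s)
  x = 9: RHS = 1, y in [1, 22]  -> 2 point(s)
  x = 10: RHS = 13, y in [6, 17]  -> 2 point(s)
  x = 11: RHS = 16, y in [4, 19]  -> 2 point(s)
  x = 12: RHS = 16, y in [4, 19]  -> 2 point(s)
  x = 14: RHS = 8, y in [10, 13]  -> 2 point(s)
  x = 15: RHS = 12, y in [9, 14]  -> 2 point(s)
  x = 18: RHS = 13, y in [6, 17]  -> 2 point(s)
Affine points: 24. Add the point at infinity: total = 25.

#E(F_23) = 25


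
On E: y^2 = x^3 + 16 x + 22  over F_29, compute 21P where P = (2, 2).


k = 21 = 10101_2 (binary, LSB first: 10101)
Double-and-add from P = (2, 2):
  bit 0 = 1: acc = O + (2, 2) = (2, 2)
  bit 1 = 0: acc unchanged = (2, 2)
  bit 2 = 1: acc = (2, 2) + (10, 15) = (21, 7)
  bit 3 = 0: acc unchanged = (21, 7)
  bit 4 = 1: acc = (21, 7) + (17, 4) = (26, 11)

21P = (26, 11)


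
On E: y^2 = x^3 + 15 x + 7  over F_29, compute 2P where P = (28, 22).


Doubling: s = (3 x1^2 + a) / (2 y1)
s = (3*28^2 + 15) / (2*22) mod 29 = 7
x3 = s^2 - 2 x1 mod 29 = 7^2 - 2*28 = 22
y3 = s (x1 - x3) - y1 mod 29 = 7 * (28 - 22) - 22 = 20

2P = (22, 20)


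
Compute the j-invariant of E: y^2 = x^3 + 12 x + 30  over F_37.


Delta = -16(4 a^3 + 27 b^2) mod 37 = 34
-1728 * (4 a)^3 = -1728 * (4*12)^3 mod 37 = 26
j = 26 * 34^(-1) mod 37 = 16

j = 16 (mod 37)


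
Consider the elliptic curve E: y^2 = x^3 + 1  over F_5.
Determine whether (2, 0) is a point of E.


Check whether y^2 = x^3 + 0 x + 1 (mod 5) for (x, y) = (2, 0).
LHS: y^2 = 0^2 mod 5 = 0
RHS: x^3 + 0 x + 1 = 2^3 + 0*2 + 1 mod 5 = 4
LHS != RHS

No, not on the curve


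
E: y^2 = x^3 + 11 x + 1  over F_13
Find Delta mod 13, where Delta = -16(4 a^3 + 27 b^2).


4 a^3 + 27 b^2 = 4*11^3 + 27*1^2 = 5324 + 27 = 5351
Delta = -16 * (5351) = -85616
Delta mod 13 = 2

Delta = 2 (mod 13)


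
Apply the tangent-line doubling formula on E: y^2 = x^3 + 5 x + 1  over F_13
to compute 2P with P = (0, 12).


Doubling: s = (3 x1^2 + a) / (2 y1)
s = (3*0^2 + 5) / (2*12) mod 13 = 4
x3 = s^2 - 2 x1 mod 13 = 4^2 - 2*0 = 3
y3 = s (x1 - x3) - y1 mod 13 = 4 * (0 - 3) - 12 = 2

2P = (3, 2)


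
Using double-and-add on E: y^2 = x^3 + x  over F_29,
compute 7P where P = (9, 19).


k = 7 = 111_2 (binary, LSB first: 111)
Double-and-add from P = (9, 19):
  bit 0 = 1: acc = O + (9, 19) = (9, 19)
  bit 1 = 1: acc = (9, 19) + (16, 20) = (20, 25)
  bit 2 = 1: acc = (20, 25) + (13, 21) = (20, 4)

7P = (20, 4)


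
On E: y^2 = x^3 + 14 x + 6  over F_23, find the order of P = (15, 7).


Compute successive multiples of P until we hit O:
  1P = (15, 7)
  2P = (18, 8)
  3P = (8, 3)
  4P = (13, 4)
  5P = (3, 11)
  6P = (0, 11)
  7P = (14, 5)
  8P = (21, 4)
  ... (continuing to 25P)
  25P = O

ord(P) = 25


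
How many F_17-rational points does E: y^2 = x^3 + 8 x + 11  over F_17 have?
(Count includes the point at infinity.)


For each x in F_17, count y with y^2 = x^3 + 8 x + 11 mod 17:
  x = 2: RHS = 1, y in [1, 16]  -> 2 point(s)
  x = 7: RHS = 2, y in [6, 11]  -> 2 point(s)
  x = 8: RHS = 9, y in [3, 14]  -> 2 point(s)
  x = 9: RHS = 13, y in [8, 9]  -> 2 point(s)
  x = 11: RHS = 2, y in [6, 11]  -> 2 point(s)
  x = 12: RHS = 16, y in [4, 13]  -> 2 point(s)
  x = 13: RHS = 0, y in [0]  -> 1 point(s)
  x = 15: RHS = 4, y in [2, 15]  -> 2 point(s)
  x = 16: RHS = 2, y in [6, 11]  -> 2 point(s)
Affine points: 17. Add the point at infinity: total = 18.

#E(F_17) = 18


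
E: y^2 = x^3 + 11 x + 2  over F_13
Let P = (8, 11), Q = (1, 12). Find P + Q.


P != Q, so use the chord formula.
s = (y2 - y1) / (x2 - x1) = (1) / (6) mod 13 = 11
x3 = s^2 - x1 - x2 mod 13 = 11^2 - 8 - 1 = 8
y3 = s (x1 - x3) - y1 mod 13 = 11 * (8 - 8) - 11 = 2

P + Q = (8, 2)


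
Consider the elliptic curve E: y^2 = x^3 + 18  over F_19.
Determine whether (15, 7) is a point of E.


Check whether y^2 = x^3 + 0 x + 18 (mod 19) for (x, y) = (15, 7).
LHS: y^2 = 7^2 mod 19 = 11
RHS: x^3 + 0 x + 18 = 15^3 + 0*15 + 18 mod 19 = 11
LHS = RHS

Yes, on the curve


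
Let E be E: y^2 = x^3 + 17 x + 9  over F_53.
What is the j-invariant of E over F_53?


Delta = -16(4 a^3 + 27 b^2) mod 53 = 5
-1728 * (4 a)^3 = -1728 * (4*17)^3 mod 53 = 14
j = 14 * 5^(-1) mod 53 = 24

j = 24 (mod 53)


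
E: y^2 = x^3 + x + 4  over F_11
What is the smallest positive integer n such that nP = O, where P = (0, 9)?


Compute successive multiples of P until we hit O:
  1P = (0, 9)
  2P = (9, 7)
  3P = (3, 10)
  4P = (2, 5)
  5P = (2, 6)
  6P = (3, 1)
  7P = (9, 4)
  8P = (0, 2)
  ... (continuing to 9P)
  9P = O

ord(P) = 9


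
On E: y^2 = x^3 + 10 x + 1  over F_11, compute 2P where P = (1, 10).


Doubling: s = (3 x1^2 + a) / (2 y1)
s = (3*1^2 + 10) / (2*10) mod 11 = 10
x3 = s^2 - 2 x1 mod 11 = 10^2 - 2*1 = 10
y3 = s (x1 - x3) - y1 mod 11 = 10 * (1 - 10) - 10 = 10

2P = (10, 10)


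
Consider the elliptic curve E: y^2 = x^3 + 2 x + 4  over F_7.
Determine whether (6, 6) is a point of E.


Check whether y^2 = x^3 + 2 x + 4 (mod 7) for (x, y) = (6, 6).
LHS: y^2 = 6^2 mod 7 = 1
RHS: x^3 + 2 x + 4 = 6^3 + 2*6 + 4 mod 7 = 1
LHS = RHS

Yes, on the curve


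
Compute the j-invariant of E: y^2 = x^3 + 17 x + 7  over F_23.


Delta = -16(4 a^3 + 27 b^2) mod 23 = 16
-1728 * (4 a)^3 = -1728 * (4*17)^3 mod 23 = 3
j = 3 * 16^(-1) mod 23 = 16

j = 16 (mod 23)


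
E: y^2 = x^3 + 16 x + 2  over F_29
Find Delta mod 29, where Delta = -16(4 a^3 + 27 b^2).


4 a^3 + 27 b^2 = 4*16^3 + 27*2^2 = 16384 + 108 = 16492
Delta = -16 * (16492) = -263872
Delta mod 29 = 28

Delta = 28 (mod 29)


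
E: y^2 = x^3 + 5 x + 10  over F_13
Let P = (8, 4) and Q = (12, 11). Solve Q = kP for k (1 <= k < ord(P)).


Enumerate multiples of P until we hit Q = (12, 11):
  1P = (8, 4)
  2P = (6, 3)
  3P = (9, 2)
  4P = (0, 6)
  5P = (1, 4)
  6P = (4, 9)
  7P = (5, 2)
  8P = (12, 2)
  9P = (3, 0)
  10P = (12, 11)
Match found at i = 10.

k = 10


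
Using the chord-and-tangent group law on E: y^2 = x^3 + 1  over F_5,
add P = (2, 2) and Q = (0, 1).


P != Q, so use the chord formula.
s = (y2 - y1) / (x2 - x1) = (4) / (3) mod 5 = 3
x3 = s^2 - x1 - x2 mod 5 = 3^2 - 2 - 0 = 2
y3 = s (x1 - x3) - y1 mod 5 = 3 * (2 - 2) - 2 = 3

P + Q = (2, 3)


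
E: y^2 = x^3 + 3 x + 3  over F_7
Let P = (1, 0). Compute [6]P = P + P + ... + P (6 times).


k = 6 = 110_2 (binary, LSB first: 011)
Double-and-add from P = (1, 0):
  bit 0 = 0: acc unchanged = O
  bit 1 = 1: acc = O + O = O
  bit 2 = 1: acc = O + O = O

6P = O


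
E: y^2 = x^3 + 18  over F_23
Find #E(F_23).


For each x in F_23, count y with y^2 = x^3 + 0 x + 18 mod 23:
  x = 0: RHS = 18, y in [8, 15]  -> 2 point(s)
  x = 2: RHS = 3, y in [7, 16]  -> 2 point(s)
  x = 4: RHS = 13, y in [6, 17]  -> 2 point(s)
  x = 6: RHS = 4, y in [2, 21]  -> 2 point(s)
  x = 7: RHS = 16, y in [4, 19]  -> 2 point(s)
  x = 8: RHS = 1, y in [1, 22]  -> 2 point(s)
  x = 10: RHS = 6, y in [11, 12]  -> 2 point(s)
  x = 14: RHS = 2, y in [5, 18]  -> 2 point(s)
  x = 15: RHS = 12, y in [9, 14]  -> 2 point(s)
  x = 17: RHS = 9, y in [3, 20]  -> 2 point(s)
  x = 18: RHS = 8, y in [10, 13]  -> 2 point(s)
  x = 19: RHS = 0, y in [0]  -> 1 point(s)
Affine points: 23. Add the point at infinity: total = 24.

#E(F_23) = 24
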